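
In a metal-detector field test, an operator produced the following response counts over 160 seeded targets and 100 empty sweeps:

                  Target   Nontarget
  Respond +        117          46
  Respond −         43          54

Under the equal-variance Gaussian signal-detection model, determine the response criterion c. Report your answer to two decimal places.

H = 117/160 = 0.7312
FA = 46/100 = 0.4600
Φ⁻¹(H) = Φ⁻¹(0.7312) = 0.616
Φ⁻¹(FA) = Φ⁻¹(0.4600) = -0.100
c = −½·[z(H) + z(FA)] = −0.5 × (0.616 + (-0.100)) = -0.258

c = -0.26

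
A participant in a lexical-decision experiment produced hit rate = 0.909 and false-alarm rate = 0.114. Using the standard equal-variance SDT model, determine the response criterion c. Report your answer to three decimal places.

c = -0.065

Φ⁻¹(H) = 1.3346
Φ⁻¹(FA) = -1.2055
c = −½·[z(H) + z(FA)] = −0.5 × (1.3346 + (-1.2055)) = -0.06455
c < 0: the participant has a liberal response bias.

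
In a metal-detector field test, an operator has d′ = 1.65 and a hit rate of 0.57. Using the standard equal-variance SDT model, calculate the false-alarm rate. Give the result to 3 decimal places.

z(hit rate) = z(0.57) = 0.1764
z(FA) = z(H) − d' = 0.1764 − 1.65 = -1.4736
false-alarm rate = Φ(-1.4736) = 0.0703

false-alarm rate = 0.070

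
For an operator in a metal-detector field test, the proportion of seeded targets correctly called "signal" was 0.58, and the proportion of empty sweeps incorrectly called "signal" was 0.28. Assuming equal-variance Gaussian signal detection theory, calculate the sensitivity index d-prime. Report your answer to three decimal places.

d-prime = 0.785

z(H) = 0.2019
z(FA) = -0.5828
d' = z(H) − z(FA) = 0.2019 − (-0.5828) = 0.7847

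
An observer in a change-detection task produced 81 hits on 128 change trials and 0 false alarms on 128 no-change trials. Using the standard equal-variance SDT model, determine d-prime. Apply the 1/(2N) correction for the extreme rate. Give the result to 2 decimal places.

d-prime = 3.00

The false-alarm rate is 0/128 = 0, so apply the 1/(2N) correction: FA → 1/(2·128) = 0.00391.
z(H) = z(0.63281) = 0.339
z(FA) = z(0.00391) = -2.660
d' = 0.339 − (-2.660) = 2.999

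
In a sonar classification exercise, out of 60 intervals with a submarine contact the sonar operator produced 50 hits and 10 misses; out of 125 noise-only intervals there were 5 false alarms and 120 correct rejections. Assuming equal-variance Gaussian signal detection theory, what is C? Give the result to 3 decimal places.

C = 0.392

H = 50/60 = 0.8333
FA = 5/125 = 0.0400
Φ⁻¹(H) = 0.9673
Φ⁻¹(FA) = -1.7507
c = −½·[z(H) + z(FA)] = −0.5 × (0.9673 + (-1.7507)) = 0.3917
c > 0: the sonar operator has a conservative response bias.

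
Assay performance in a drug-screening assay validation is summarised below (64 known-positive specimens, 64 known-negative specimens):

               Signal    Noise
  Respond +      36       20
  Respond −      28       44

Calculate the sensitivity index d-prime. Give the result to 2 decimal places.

d-prime = 0.65

H = 36/64 = 0.5625
FA = 20/64 = 0.3125
Φ⁻¹(0.5625) = 0.157, Φ⁻¹(0.3125) = -0.489
d' = z(H) − z(FA) = 0.157 − (-0.489) = 0.646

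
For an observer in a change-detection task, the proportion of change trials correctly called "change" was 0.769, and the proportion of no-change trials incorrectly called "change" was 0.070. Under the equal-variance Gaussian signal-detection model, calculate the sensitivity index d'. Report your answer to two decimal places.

d' = 2.21

z(0.769) = 0.736, z(0.070) = -1.476
d' = z(H) − z(FA) = 0.736 − (-1.476) = 2.212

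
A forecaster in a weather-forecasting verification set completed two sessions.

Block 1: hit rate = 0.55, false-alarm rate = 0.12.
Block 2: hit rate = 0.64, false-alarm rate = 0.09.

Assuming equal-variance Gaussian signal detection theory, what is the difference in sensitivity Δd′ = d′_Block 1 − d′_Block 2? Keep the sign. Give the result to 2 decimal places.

Δd′ = -0.40

Block 1: z(0.55) = 0.126, z(0.12) = -1.175, d' = 1.301
Block 2: z(0.64) = 0.358, z(0.09) = -1.341, d' = 1.699
Δd' = d'_Block 1 − d'_Block 2 = 1.301 − 1.699 = -0.398
Block 2 has the higher sensitivity.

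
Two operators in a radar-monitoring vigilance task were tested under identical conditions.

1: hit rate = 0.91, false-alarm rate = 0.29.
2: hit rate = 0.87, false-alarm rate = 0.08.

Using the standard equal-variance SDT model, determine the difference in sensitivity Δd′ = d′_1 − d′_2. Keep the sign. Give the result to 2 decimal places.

Δd′ = -0.64

1: z(0.91) = 1.341, z(0.29) = -0.553, d' = 1.894
2: z(0.87) = 1.126, z(0.08) = -1.405, d' = 2.531
Δd' = d'_1 − d'_2 = 1.894 − 2.531 = -0.637
2 has the higher sensitivity.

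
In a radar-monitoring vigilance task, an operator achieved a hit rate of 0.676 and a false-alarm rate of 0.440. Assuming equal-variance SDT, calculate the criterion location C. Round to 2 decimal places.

z(H) = z(0.676) = 0.457
z(FA) = z(0.440) = -0.151
c = −½·[z(H) + z(FA)] = −0.5 × (0.457 + (-0.151)) = -0.153
c < 0: the operator has a liberal response bias.

C = -0.15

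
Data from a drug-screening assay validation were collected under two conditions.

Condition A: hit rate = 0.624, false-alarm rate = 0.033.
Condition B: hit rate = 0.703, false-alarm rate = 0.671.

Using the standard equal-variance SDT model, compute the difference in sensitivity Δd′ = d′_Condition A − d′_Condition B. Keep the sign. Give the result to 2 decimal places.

Condition A: z(0.624) = 0.316, z(0.033) = -1.838, d' = 2.154
Condition B: z(0.703) = 0.533, z(0.671) = 0.443, d' = 0.090
Δd' = d'_Condition A − d'_Condition B = 2.154 − 0.090 = 2.064
Condition A has the higher sensitivity.

Δd′ = 2.06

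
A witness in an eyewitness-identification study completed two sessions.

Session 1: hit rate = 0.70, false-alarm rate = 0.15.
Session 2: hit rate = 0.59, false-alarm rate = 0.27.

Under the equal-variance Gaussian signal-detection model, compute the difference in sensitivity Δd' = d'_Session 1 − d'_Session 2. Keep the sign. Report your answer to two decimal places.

Δd' = 0.72

Session 1: z(0.70) = 0.524, z(0.15) = -1.036, d' = 1.560
Session 2: z(0.59) = 0.228, z(0.27) = -0.613, d' = 0.841
Δd' = d'_Session 1 − d'_Session 2 = 1.560 − 0.841 = 0.719
Session 1 has the higher sensitivity.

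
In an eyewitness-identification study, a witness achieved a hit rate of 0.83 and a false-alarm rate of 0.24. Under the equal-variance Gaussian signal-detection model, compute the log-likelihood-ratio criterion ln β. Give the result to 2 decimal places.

ln β = -0.21

z(H) = z(0.83) = 0.954
z(FA) = z(0.24) = -0.706
ln β = −½·[z(H)² − z(FA)²] = −0.5 × (0.910 − 0.498) = -0.206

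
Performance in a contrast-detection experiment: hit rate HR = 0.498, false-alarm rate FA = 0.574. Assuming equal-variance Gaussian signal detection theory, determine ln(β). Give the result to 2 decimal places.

z(H) = z(0.498) = -0.005
z(FA) = z(0.574) = 0.187
ln β = −½·[z(H)² − z(FA)²] = −0.5 × (0.000 − 0.035) = 0.0175

ln β = 0.02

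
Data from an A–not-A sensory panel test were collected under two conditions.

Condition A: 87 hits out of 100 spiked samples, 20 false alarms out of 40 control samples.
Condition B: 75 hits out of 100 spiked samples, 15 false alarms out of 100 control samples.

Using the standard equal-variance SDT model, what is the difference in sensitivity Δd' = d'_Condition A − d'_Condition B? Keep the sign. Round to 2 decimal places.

Δd' = -0.58

Condition A: z(0.8700) = 1.126, z(0.5000) = 0.000, d' = 1.126
Condition B: z(0.7500) = 0.674, z(0.1500) = -1.036, d' = 1.710
Δd' = d'_Condition A − d'_Condition B = 1.126 − 1.710 = -0.584
Condition B has the higher sensitivity.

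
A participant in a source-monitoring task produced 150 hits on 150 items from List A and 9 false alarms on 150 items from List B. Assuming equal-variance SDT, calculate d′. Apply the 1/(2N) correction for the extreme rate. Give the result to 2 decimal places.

d′ = 4.27

The hit rate is 150/150 = 1, so apply the 1/(2N) correction: H → 1 − 1/(2·150) = 0.99667.
z(H) = z(0.99667) = 2.713
z(FA) = z(0.06000) = -1.555
d' = 2.713 − (-1.555) = 4.268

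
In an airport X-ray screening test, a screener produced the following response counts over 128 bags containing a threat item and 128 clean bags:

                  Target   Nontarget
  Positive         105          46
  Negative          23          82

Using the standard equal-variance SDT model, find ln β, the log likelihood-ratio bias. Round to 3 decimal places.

H = 105/128 = 0.8203
FA = 46/128 = 0.3594
z(0.8203) = 0.9165, z(0.3594) = -0.3601
ln β = −½·[z(H)² − z(FA)²] = −0.5 × (0.8400 − 0.1297) = -0.35515

ln β = -0.355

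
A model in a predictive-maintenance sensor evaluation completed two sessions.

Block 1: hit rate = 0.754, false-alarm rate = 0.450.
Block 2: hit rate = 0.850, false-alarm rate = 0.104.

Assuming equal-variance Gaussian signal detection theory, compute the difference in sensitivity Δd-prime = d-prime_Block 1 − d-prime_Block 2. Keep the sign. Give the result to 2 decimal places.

Δd-prime = -1.48

Block 1: z(0.754) = 0.687, z(0.450) = -0.126, d' = 0.813
Block 2: z(0.850) = 1.036, z(0.104) = -1.259, d' = 2.295
Δd' = d'_Block 1 − d'_Block 2 = 0.813 − 2.295 = -1.482
Block 2 has the higher sensitivity.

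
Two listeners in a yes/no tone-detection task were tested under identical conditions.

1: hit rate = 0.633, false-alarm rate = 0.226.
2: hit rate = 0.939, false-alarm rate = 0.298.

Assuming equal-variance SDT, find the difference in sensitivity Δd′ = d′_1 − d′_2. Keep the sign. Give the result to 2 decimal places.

Δd′ = -0.98

1: z(0.633) = 0.340, z(0.226) = -0.752, d' = 1.092
2: z(0.939) = 1.546, z(0.298) = -0.530, d' = 2.076
Δd' = d'_1 − d'_2 = 1.092 − 2.076 = -0.984
2 has the higher sensitivity.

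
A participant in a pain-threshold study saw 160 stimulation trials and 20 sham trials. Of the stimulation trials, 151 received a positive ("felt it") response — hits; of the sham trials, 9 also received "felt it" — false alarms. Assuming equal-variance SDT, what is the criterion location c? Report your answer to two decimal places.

c = -0.73

H = 151/160 = 0.9437
FA = 9/20 = 0.4500
z(H) = z(0.9437) = 1.587
z(FA) = z(0.4500) = -0.126
c = −½·[z(H) + z(FA)] = −0.5 × (1.587 + (-0.126)) = -0.7305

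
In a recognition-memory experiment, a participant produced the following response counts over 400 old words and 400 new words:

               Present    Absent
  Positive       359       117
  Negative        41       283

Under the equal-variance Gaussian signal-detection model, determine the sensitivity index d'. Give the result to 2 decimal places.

d' = 1.81

H = 359/400 = 0.8975
FA = 117/400 = 0.2925
Φ⁻¹(H) = 1.267
Φ⁻¹(FA) = -0.546
d' = z(H) − z(FA) = 1.267 − (-0.546) = 1.813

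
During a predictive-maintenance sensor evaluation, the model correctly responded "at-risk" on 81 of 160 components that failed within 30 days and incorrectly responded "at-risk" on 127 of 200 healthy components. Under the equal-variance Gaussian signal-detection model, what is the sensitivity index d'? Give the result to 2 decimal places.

d' = -0.33

H = 81/160 = 0.5062
FA = 127/200 = 0.6350
z(0.5062) = 0.016, z(0.6350) = 0.345
d' = z(H) − z(FA) = 0.016 − 0.345 = -0.329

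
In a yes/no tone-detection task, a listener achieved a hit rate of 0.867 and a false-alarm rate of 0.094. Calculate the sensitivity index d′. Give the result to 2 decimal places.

z(H) = 1.1123
z(FA) = -1.3165
d' = z(H) − z(FA) = 1.1123 − (-1.3165) = 2.4288

d′ = 2.43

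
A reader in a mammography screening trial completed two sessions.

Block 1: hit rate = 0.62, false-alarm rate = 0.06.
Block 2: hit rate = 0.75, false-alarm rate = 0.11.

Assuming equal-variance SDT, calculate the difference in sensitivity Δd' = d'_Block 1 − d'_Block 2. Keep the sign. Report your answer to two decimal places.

Δd' = -0.04

Block 1: z(0.62) = 0.305, z(0.06) = -1.555, d' = 1.860
Block 2: z(0.75) = 0.674, z(0.11) = -1.227, d' = 1.901
Δd' = d'_Block 1 − d'_Block 2 = 1.860 − 1.901 = -0.041
Block 2 has the higher sensitivity.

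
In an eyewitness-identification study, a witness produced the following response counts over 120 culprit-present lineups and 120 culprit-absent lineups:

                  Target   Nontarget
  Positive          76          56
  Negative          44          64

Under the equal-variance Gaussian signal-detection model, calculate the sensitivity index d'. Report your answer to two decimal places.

H = 76/120 = 0.6333
FA = 56/120 = 0.4667
z(H) = 0.3406
z(FA) = -0.0836
d' = z(H) − z(FA) = 0.3406 − (-0.0836) = 0.4242

d' = 0.42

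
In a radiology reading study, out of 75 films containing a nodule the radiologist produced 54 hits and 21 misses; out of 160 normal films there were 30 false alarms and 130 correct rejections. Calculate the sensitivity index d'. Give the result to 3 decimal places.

H = 54/75 = 0.7200
FA = 30/160 = 0.1875
z(H) = z(0.7200) = 0.5828
z(FA) = z(0.1875) = -0.8871
d' = z(H) − z(FA) = 0.5828 − (-0.8871) = 1.4699

d' = 1.470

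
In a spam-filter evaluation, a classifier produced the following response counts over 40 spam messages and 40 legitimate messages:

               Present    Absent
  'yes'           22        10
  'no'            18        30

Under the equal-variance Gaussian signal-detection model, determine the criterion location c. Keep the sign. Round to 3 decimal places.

H = 22/40 = 0.5500
FA = 10/40 = 0.2500
z(H) = z(0.5500) = 0.1257
z(FA) = z(0.2500) = -0.6745
c = −½·[z(H) + z(FA)] = −0.5 × (0.1257 + (-0.6745)) = 0.2744
c > 0: the classifier has a conservative response bias.

c = 0.274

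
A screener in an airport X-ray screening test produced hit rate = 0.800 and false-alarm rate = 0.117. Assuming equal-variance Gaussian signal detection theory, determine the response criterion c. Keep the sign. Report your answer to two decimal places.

c = 0.17

Φ⁻¹(H) = 0.842
Φ⁻¹(FA) = -1.190
c = −½·[z(H) + z(FA)] = −0.5 × (0.842 + (-1.190)) = 0.174
c > 0: the screener has a conservative response bias.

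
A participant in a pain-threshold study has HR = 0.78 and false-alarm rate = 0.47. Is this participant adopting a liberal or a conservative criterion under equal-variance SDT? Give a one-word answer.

z(H) = 0.772, z(FA) = -0.075
c = −½·(z(H) + z(FA)) = -0.3485
c < 0 → liberal criterion (biased toward responding “yes”).

liberal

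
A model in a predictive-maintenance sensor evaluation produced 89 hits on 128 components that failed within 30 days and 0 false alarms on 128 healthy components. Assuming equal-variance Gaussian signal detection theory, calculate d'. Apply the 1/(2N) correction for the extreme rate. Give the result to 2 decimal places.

The false-alarm rate is 0/128 = 0, so apply the 1/(2N) correction: FA → 1/(2·128) = 0.00391.
z(H) = z(0.69531) = 0.511
z(FA) = z(0.00391) = -2.660
d' = 0.511 − (-2.660) = 3.171

d' = 3.17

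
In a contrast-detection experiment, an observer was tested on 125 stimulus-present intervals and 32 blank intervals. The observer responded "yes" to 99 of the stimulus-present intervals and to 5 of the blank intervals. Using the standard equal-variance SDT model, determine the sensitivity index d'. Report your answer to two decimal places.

d' = 1.82

H = 99/125 = 0.7920
FA = 5/32 = 0.1562
z(H) = z(0.7920) = 0.813
z(FA) = z(0.1562) = -1.010
d' = z(H) − z(FA) = 0.813 − (-1.010) = 1.823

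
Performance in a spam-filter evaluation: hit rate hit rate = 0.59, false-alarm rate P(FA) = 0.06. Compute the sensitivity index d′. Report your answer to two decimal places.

z(H) = 0.2275
z(FA) = -1.5548
d' = z(H) − z(FA) = 0.2275 − (-1.5548) = 1.7823

d′ = 1.78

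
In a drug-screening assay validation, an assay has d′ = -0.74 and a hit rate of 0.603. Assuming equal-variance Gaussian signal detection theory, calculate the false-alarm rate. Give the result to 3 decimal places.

z(hit rate) = z(0.603) = 0.2611
z(FA) = z(H) − d' = 0.2611 − (-0.74) = 1.0011
false-alarm rate = Φ(1.0011) = 0.8416

false-alarm rate = 0.842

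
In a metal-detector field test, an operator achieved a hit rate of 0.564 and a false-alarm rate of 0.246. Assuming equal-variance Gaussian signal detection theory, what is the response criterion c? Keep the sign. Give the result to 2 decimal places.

c = 0.26

z(H) = z(0.564) = 0.161
z(FA) = z(0.246) = -0.687
c = −½·[z(H) + z(FA)] = −0.5 × (0.161 + (-0.687)) = 0.263
c > 0: the operator has a conservative response bias.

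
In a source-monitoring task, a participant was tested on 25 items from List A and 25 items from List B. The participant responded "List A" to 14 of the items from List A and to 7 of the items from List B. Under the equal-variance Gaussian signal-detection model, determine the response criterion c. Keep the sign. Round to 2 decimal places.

H = 14/25 = 0.5600
FA = 7/25 = 0.2800
z(H) = z(0.5600) = 0.151
z(FA) = z(0.2800) = -0.583
c = −½·[z(H) + z(FA)] = −0.5 × (0.151 + (-0.583)) = 0.216
c > 0: the participant has a conservative response bias.

c = 0.22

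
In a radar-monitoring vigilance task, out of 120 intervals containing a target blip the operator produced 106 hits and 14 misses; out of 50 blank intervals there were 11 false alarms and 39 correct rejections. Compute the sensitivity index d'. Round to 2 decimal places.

d' = 1.96

H = 106/120 = 0.8833
FA = 11/50 = 0.2200
Φ⁻¹(H) = Φ⁻¹(0.8833) = 1.1916
Φ⁻¹(FA) = Φ⁻¹(0.2200) = -0.7722
d' = z(H) − z(FA) = 1.1916 − (-0.7722) = 1.9638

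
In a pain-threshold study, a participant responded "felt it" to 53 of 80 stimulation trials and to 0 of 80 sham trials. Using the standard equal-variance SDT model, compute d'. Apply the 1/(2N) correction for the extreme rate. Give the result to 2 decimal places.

The false-alarm rate is 0/80 = 0, so apply the 1/(2N) correction: FA → 1/(2·80) = 0.00625.
z(H) = z(0.66250) = 0.419
z(FA) = z(0.00625) = -2.498
d' = 0.419 − (-2.498) = 2.917

d' = 2.92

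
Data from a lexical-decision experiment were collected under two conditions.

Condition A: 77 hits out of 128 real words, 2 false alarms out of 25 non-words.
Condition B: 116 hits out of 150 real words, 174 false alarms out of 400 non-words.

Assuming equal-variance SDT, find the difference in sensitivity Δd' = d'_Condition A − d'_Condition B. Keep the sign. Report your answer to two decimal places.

Condition A: z(0.6016) = 0.257, z(0.0800) = -1.405, d' = 1.662
Condition B: z(0.7733) = 0.750, z(0.4350) = -0.164, d' = 0.914
Δd' = d'_Condition A − d'_Condition B = 1.662 − 0.914 = 0.748
Condition A has the higher sensitivity.

Δd' = 0.75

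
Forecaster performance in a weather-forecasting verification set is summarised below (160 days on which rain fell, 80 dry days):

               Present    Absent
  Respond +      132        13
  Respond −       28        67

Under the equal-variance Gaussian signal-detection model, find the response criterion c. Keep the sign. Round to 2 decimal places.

c = 0.02

H = 132/160 = 0.8250
FA = 13/80 = 0.1625
z(H) = 0.9346
z(FA) = -0.9842
c = −½·[z(H) + z(FA)] = −0.5 × (0.9346 + (-0.9842)) = 0.0248
c > 0: the forecaster has a conservative response bias.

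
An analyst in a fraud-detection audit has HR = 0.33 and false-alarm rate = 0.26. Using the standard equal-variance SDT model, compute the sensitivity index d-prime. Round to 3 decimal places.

d-prime = 0.203

z(H) = z(0.33) = -0.4399
z(FA) = z(0.26) = -0.6433
d' = z(H) − z(FA) = -0.4399 − (-0.6433) = 0.2034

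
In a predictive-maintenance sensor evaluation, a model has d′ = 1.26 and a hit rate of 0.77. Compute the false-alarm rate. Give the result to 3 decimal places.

false-alarm rate = 0.301

z(hit rate) = z(0.77) = 0.7388
z(FA) = z(H) − d' = 0.7388 − 1.26 = -0.5212
false-alarm rate = Φ(-0.5212) = 0.3011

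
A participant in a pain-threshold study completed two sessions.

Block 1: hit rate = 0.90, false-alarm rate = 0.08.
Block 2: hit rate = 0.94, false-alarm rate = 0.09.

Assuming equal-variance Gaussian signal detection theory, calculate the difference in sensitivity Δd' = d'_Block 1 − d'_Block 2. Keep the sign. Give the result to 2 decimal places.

Block 1: z(0.90) = 1.282, z(0.08) = -1.405, d' = 2.687
Block 2: z(0.94) = 1.555, z(0.09) = -1.341, d' = 2.896
Δd' = d'_Block 1 − d'_Block 2 = 2.687 − 2.896 = -0.209
Block 2 has the higher sensitivity.

Δd' = -0.21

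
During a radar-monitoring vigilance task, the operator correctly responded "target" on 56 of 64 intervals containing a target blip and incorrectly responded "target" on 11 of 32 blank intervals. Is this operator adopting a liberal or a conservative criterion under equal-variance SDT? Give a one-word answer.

liberal

z(H) = 1.150, z(FA) = -0.402
c = −½·(z(H) + z(FA)) = -0.374
c < 0 → liberal criterion (biased toward responding “yes”).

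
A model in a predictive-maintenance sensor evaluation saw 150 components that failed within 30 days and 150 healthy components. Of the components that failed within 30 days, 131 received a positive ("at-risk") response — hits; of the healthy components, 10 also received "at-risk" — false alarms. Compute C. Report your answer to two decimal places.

H = 131/150 = 0.8733
FA = 10/150 = 0.0667
Φ⁻¹(0.8733) = 1.142, Φ⁻¹(0.0667) = -1.501
c = −½·[z(H) + z(FA)] = −0.5 × (1.142 + (-1.501)) = 0.1795

C = 0.18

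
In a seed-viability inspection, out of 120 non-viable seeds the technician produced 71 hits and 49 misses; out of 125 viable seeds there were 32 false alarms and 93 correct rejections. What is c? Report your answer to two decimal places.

c = 0.21

H = 71/120 = 0.5917
FA = 32/125 = 0.2560
Φ⁻¹(H) = Φ⁻¹(0.5917) = 0.2319
Φ⁻¹(FA) = Φ⁻¹(0.2560) = -0.6557
c = −½·[z(H) + z(FA)] = −0.5 × (0.2319 + (-0.6557)) = 0.2119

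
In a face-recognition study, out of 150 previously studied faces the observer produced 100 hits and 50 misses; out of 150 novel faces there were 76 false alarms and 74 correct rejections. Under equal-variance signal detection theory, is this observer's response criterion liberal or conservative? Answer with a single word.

liberal

z(H) = 0.431, z(FA) = 0.017
c = −½·(z(H) + z(FA)) = -0.224
c < 0 → liberal criterion (biased toward responding “yes”).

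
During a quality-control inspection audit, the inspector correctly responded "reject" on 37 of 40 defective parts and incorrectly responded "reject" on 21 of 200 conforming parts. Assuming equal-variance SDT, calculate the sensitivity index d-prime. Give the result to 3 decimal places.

H = 37/40 = 0.9250
FA = 21/200 = 0.1050
z(H) = 1.4395
z(FA) = -1.2536
d' = z(H) − z(FA) = 1.4395 − (-1.2536) = 2.6931

d-prime = 2.693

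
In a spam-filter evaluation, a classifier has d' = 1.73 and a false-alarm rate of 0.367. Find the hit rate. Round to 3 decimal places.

hit rate = 0.918

z(false-alarm rate) = z(0.367) = -0.3398
z(H) = z(FA) + d' = -0.3398 + 1.73 = 1.3902
hit rate = Φ(1.3902) = 0.9178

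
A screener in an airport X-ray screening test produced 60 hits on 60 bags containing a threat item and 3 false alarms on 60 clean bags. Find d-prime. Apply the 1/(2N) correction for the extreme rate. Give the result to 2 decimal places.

The hit rate is 60/60 = 1, so apply the 1/(2N) correction: H → 1 − 1/(2·60) = 0.99167.
z(H) = z(0.99167) = 2.394
z(FA) = z(0.05000) = -1.645
d' = 2.394 − (-1.645) = 4.039

d-prime = 4.04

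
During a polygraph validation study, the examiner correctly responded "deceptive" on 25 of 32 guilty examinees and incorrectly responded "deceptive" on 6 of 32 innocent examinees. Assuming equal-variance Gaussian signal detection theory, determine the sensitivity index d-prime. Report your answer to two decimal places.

d-prime = 1.66

H = 25/32 = 0.7812
FA = 6/32 = 0.1875
Φ⁻¹(H) = Φ⁻¹(0.7812) = 0.776
Φ⁻¹(FA) = Φ⁻¹(0.1875) = -0.887
d' = z(H) − z(FA) = 0.776 − (-0.887) = 1.663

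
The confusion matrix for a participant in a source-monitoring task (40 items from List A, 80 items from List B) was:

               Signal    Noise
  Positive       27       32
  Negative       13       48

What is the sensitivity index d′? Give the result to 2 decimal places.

d′ = 0.71

H = 27/40 = 0.6750
FA = 32/80 = 0.4000
z(H) = 0.4538
z(FA) = -0.2533
d' = z(H) − z(FA) = 0.4538 − (-0.2533) = 0.7071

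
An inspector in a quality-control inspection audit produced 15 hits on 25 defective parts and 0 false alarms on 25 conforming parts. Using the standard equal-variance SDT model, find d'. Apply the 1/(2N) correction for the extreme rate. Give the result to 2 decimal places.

The false-alarm rate is 0/25 = 0, so apply the 1/(2N) correction: FA → 1/(2·25) = 0.02000.
z(H) = z(0.60000) = 0.253
z(FA) = z(0.02000) = -2.054
d' = 0.253 − (-2.054) = 2.307

d' = 2.31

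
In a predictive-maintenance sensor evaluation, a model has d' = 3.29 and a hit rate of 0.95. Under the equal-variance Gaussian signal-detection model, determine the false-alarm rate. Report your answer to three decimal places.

z(hit rate) = z(0.95) = 1.6449
z(FA) = z(H) − d' = 1.6449 − 3.29 = -1.6451
false-alarm rate = Φ(-1.6451) = 0.0500

false-alarm rate = 0.050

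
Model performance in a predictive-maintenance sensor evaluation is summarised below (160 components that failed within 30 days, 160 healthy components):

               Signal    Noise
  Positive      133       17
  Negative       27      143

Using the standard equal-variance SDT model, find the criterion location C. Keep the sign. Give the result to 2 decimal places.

C = 0.14

H = 133/160 = 0.8313
FA = 17/160 = 0.1062
z(0.8313) = 0.959, z(0.1062) = -1.247
c = −½·[z(H) + z(FA)] = −0.5 × (0.959 + (-1.247)) = 0.144
c > 0: the model has a conservative response bias.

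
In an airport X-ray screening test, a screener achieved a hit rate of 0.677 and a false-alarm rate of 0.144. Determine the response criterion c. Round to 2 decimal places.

c = 0.30

z(H) = 0.459
z(FA) = -1.063
c = −½·[z(H) + z(FA)] = −0.5 × (0.459 + (-1.063)) = 0.302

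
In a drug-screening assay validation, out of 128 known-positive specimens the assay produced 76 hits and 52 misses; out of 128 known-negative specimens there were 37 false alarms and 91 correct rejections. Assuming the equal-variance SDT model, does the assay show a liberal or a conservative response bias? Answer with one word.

z(H) = 0.237, z(FA) = -0.556
c = −½·(z(H) + z(FA)) = 0.1595
c > 0 → conservative criterion (biased toward responding “no”).

conservative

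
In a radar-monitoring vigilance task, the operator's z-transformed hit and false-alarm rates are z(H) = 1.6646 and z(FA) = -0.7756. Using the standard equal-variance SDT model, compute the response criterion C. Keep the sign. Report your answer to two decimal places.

c = −½·[z(H) + z(FA)] = −½·(1.6646 + (-0.7756)) = -0.4445

C = -0.44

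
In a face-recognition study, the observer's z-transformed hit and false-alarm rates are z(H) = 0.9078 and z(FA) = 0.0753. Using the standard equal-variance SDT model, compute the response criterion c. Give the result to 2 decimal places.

c = −½·[z(H) + z(FA)] = −½·(0.9078 + 0.0753) = -0.49155

c = -0.49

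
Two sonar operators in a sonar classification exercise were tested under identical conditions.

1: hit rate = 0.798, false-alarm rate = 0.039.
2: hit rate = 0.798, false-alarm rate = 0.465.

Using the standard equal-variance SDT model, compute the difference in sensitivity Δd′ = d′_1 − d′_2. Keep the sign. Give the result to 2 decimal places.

Δd′ = 1.67

1: z(0.798) = 0.834, z(0.039) = -1.762, d' = 2.596
2: z(0.798) = 0.834, z(0.465) = -0.088, d' = 0.922
Δd' = d'_1 − d'_2 = 2.596 − 0.922 = 1.674
1 has the higher sensitivity.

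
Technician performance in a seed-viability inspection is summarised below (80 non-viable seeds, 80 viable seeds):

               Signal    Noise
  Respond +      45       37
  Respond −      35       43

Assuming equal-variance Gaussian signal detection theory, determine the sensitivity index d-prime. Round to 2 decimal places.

H = 45/80 = 0.5625
FA = 37/80 = 0.4625
Φ⁻¹(H) = Φ⁻¹(0.5625) = 0.157
Φ⁻¹(FA) = Φ⁻¹(0.4625) = -0.094
d' = z(H) − z(FA) = 0.157 − (-0.094) = 0.251

d-prime = 0.25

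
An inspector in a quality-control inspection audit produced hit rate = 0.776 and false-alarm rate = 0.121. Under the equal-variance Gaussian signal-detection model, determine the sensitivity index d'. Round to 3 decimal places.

Φ⁻¹(H) = 0.7588
Φ⁻¹(FA) = -1.1700
d' = z(H) − z(FA) = 0.7588 − (-1.1700) = 1.9288

d' = 1.929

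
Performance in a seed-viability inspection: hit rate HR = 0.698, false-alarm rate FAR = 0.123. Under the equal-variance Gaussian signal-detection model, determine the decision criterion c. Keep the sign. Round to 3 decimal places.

z(0.698) = 0.5187, z(0.123) = -1.1601
c = −½·[z(H) + z(FA)] = −0.5 × (0.5187 + (-1.1601)) = 0.3207

c = 0.321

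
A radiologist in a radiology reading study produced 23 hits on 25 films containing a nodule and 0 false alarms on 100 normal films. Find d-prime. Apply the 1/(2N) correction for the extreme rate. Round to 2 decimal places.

d-prime = 3.98

The false-alarm rate is 0/100 = 0, so apply the 1/(2N) correction: FA → 1/(2·100) = 0.00500.
z(H) = z(0.92000) = 1.405
z(FA) = z(0.00500) = -2.576
d' = 1.405 − (-2.576) = 3.981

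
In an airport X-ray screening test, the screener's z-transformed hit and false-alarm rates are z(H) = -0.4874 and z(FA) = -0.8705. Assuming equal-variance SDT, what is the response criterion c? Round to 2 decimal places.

c = −½·[z(H) + z(FA)] = −½·(-0.4874 + (-0.8705)) = 0.67895
c > 0: the screener has a conservative response bias.

c = 0.68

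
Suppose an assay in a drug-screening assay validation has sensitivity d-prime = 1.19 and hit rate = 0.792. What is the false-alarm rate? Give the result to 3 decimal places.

false-alarm rate = 0.353

z(hit rate) = z(0.792) = 0.8134
z(FA) = z(H) − d' = 0.8134 − 1.19 = -0.3766
false-alarm rate = Φ(-0.3766) = 0.3532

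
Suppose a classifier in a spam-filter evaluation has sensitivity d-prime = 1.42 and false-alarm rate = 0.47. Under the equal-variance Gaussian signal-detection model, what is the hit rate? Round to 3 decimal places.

hit rate = 0.911

z(false-alarm rate) = z(0.47) = -0.0753
z(H) = z(FA) + d' = -0.0753 + 1.42 = 1.3447
hit rate = Φ(1.3447) = 0.9106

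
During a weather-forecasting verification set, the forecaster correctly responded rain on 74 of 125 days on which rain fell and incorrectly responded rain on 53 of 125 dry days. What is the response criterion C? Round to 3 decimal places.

C = -0.021

H = 74/125 = 0.5920
FA = 53/125 = 0.4240
z(H) = z(0.5920) = 0.2327
z(FA) = z(0.4240) = -0.1917
c = −½·[z(H) + z(FA)] = −0.5 × (0.2327 + (-0.1917)) = -0.0205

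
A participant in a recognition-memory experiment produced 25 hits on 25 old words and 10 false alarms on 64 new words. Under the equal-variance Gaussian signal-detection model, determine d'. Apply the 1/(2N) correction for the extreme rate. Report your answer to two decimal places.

d' = 3.06

The hit rate is 25/25 = 1, so apply the 1/(2N) correction: H → 1 − 1/(2·25) = 0.98000.
z(H) = z(0.98000) = 2.054
z(FA) = z(0.15625) = -1.010
d' = 2.054 − (-1.010) = 3.064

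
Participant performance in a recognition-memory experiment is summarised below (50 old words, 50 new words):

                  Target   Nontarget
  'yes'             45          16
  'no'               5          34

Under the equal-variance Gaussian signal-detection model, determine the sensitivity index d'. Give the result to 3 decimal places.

d' = 1.749

H = 45/50 = 0.9000
FA = 16/50 = 0.3200
z(H) = 1.2816
z(FA) = -0.4677
d' = z(H) − z(FA) = 1.2816 − (-0.4677) = 1.7493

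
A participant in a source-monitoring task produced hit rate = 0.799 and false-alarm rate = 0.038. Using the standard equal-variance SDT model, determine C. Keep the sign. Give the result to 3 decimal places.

C = 0.468

Φ⁻¹(0.799) = 0.8381, Φ⁻¹(0.038) = -1.7744
c = −½·[z(H) + z(FA)] = −0.5 × (0.8381 + (-1.7744)) = 0.46815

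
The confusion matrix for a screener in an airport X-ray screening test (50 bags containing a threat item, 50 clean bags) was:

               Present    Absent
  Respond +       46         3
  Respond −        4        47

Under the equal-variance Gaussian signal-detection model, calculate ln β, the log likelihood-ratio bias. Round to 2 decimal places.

ln β = 0.22

H = 46/50 = 0.9200
FA = 3/50 = 0.0600
z(0.9200) = 1.405, z(0.0600) = -1.555
ln β = −½·[z(H)² − z(FA)²] = −0.5 × (1.974 − 2.418) = 0.222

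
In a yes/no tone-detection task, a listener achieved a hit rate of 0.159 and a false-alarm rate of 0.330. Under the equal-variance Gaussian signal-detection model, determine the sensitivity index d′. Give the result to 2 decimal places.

z(0.159) = -0.999, z(0.330) = -0.440
d' = z(H) − z(FA) = -0.999 − (-0.440) = -0.559

d′ = -0.56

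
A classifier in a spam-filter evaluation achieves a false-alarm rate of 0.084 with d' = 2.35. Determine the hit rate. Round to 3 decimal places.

hit rate = 0.834

z(false-alarm rate) = z(0.084) = -1.3787
z(H) = z(FA) + d' = -1.3787 + 2.35 = 0.9713
hit rate = Φ(0.9713) = 0.8343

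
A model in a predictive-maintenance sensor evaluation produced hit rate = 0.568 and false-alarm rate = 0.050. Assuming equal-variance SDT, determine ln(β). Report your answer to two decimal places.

ln β = 1.34

z(H) = 0.171
z(FA) = -1.645
ln β = −½·[z(H)² − z(FA)²] = −0.5 × (0.029 − 2.706) = 1.3385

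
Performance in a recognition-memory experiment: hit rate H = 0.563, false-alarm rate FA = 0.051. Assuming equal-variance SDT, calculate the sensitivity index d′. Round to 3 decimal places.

z(0.563) = 0.1586, z(0.051) = -1.6352
d' = z(H) − z(FA) = 0.1586 − (-1.6352) = 1.7938

d′ = 1.794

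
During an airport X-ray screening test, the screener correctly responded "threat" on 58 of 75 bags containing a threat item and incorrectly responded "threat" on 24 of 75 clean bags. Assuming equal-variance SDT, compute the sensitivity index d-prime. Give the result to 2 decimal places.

H = 58/75 = 0.7733
FA = 24/75 = 0.3200
z(H) = z(0.7733) = 0.7498
z(FA) = z(0.3200) = -0.4677
d' = z(H) − z(FA) = 0.7498 − (-0.4677) = 1.2175

d-prime = 1.22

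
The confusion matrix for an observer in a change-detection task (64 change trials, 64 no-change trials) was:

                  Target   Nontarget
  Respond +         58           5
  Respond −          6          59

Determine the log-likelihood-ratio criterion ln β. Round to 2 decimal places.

H = 58/64 = 0.9062
FA = 5/64 = 0.0781
z(H) = z(0.9062) = 1.318
z(FA) = z(0.0781) = -1.418
ln β = −½·[z(H)² − z(FA)²] = −0.5 × (1.737 − 2.011) = 0.137

ln β = 0.14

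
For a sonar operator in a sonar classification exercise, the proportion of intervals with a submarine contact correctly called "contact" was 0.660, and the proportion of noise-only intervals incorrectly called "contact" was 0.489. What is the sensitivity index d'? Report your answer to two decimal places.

d' = 0.44

Φ⁻¹(H) = Φ⁻¹(0.660) = 0.412
Φ⁻¹(FA) = Φ⁻¹(0.489) = -0.028
d' = z(H) − z(FA) = 0.412 − (-0.028) = 0.440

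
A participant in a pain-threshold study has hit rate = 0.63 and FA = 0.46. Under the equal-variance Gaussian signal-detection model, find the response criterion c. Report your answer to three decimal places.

z(H) = z(0.63) = 0.3319
z(FA) = z(0.46) = -0.1004
c = −½·[z(H) + z(FA)] = −0.5 × (0.3319 + (-0.1004)) = -0.11575
c < 0: the participant has a liberal response bias.

c = -0.116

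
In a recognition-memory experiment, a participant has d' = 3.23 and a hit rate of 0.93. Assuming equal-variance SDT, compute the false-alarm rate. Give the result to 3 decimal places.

false-alarm rate = 0.040

z(hit rate) = z(0.93) = 1.4758
z(FA) = z(H) − d' = 1.4758 − 3.23 = -1.7542
false-alarm rate = Φ(-1.7542) = 0.0397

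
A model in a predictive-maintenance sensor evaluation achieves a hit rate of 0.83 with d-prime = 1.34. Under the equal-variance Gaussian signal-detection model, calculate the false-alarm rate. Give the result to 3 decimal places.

false-alarm rate = 0.350

z(hit rate) = z(0.83) = 0.9542
z(FA) = z(H) − d' = 0.9542 − 1.34 = -0.3858
false-alarm rate = Φ(-0.3858) = 0.3498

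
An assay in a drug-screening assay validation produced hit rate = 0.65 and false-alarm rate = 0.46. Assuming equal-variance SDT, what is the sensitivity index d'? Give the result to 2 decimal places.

d' = 0.49

z(H) = z(0.65) = 0.385
z(FA) = z(0.46) = -0.100
d' = z(H) − z(FA) = 0.385 − (-0.100) = 0.485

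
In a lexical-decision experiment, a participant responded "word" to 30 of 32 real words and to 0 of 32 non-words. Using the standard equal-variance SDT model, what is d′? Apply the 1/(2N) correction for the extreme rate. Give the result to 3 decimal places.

The false-alarm rate is 0/32 = 0, so apply the 1/(2N) correction: FA → 1/(2·32) = 0.01562.
z(H) = z(0.93750) = 1.5341
z(FA) = z(0.01562) = -2.1540
d' = 1.5341 − (-2.1540) = 3.6881

d′ = 3.688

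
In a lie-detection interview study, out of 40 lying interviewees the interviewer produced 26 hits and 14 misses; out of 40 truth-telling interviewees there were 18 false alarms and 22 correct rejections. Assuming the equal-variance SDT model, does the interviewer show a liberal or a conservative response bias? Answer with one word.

liberal

z(H) = 0.385, z(FA) = -0.126
c = −½·(z(H) + z(FA)) = -0.1295
c < 0 → liberal criterion (biased toward responding “yes”).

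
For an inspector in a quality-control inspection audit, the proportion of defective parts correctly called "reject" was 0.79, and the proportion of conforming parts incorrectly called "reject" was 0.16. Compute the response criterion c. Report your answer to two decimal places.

c = 0.09

Φ⁻¹(H) = Φ⁻¹(0.79) = 0.806
Φ⁻¹(FA) = Φ⁻¹(0.16) = -0.994
c = −½·[z(H) + z(FA)] = −0.5 × (0.806 + (-0.994)) = 0.094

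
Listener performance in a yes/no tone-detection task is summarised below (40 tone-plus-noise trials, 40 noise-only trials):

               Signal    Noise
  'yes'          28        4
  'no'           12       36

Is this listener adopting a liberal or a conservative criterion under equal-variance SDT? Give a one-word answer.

conservative

z(H) = 0.524, z(FA) = -1.282
c = −½·(z(H) + z(FA)) = 0.379
c > 0 → conservative criterion (biased toward responding “no”).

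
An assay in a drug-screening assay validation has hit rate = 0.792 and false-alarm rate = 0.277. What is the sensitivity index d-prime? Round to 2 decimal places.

d-prime = 1.41

Φ⁻¹(H) = 0.8134
Φ⁻¹(FA) = -0.5918
d' = z(H) − z(FA) = 0.8134 − (-0.5918) = 1.4052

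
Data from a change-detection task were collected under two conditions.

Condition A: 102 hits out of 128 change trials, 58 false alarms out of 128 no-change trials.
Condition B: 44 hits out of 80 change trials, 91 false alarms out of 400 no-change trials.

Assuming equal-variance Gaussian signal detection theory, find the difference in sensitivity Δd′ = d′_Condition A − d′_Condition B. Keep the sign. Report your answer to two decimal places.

Condition A: z(0.7969) = 0.831, z(0.4531) = -0.118, d' = 0.949
Condition B: z(0.5500) = 0.126, z(0.2275) = -0.747, d' = 0.873
Δd' = d'_Condition A − d'_Condition B = 0.949 − 0.873 = 0.076
Condition A has the higher sensitivity.

Δd′ = 0.08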